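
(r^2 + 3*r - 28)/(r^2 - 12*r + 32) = (r + 7)/(r - 8)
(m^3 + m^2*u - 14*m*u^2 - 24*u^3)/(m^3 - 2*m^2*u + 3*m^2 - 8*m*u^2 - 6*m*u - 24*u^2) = (m + 3*u)/(m + 3)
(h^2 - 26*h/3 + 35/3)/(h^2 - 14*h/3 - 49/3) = (3*h - 5)/(3*h + 7)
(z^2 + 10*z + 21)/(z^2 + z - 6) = (z + 7)/(z - 2)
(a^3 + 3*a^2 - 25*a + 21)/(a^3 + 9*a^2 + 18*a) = (a^3 + 3*a^2 - 25*a + 21)/(a*(a^2 + 9*a + 18))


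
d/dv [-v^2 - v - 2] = -2*v - 1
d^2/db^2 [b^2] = 2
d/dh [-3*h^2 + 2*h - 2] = 2 - 6*h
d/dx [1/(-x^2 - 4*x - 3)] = 2*(x + 2)/(x^2 + 4*x + 3)^2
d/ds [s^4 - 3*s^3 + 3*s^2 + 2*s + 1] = 4*s^3 - 9*s^2 + 6*s + 2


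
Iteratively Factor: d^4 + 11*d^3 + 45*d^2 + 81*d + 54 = (d + 3)*(d^3 + 8*d^2 + 21*d + 18) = (d + 2)*(d + 3)*(d^2 + 6*d + 9) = (d + 2)*(d + 3)^2*(d + 3)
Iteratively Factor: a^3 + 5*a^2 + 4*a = (a + 4)*(a^2 + a) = a*(a + 4)*(a + 1)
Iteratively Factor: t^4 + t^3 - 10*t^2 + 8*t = (t - 2)*(t^3 + 3*t^2 - 4*t) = (t - 2)*(t - 1)*(t^2 + 4*t) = (t - 2)*(t - 1)*(t + 4)*(t)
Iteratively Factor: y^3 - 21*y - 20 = (y - 5)*(y^2 + 5*y + 4) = (y - 5)*(y + 1)*(y + 4)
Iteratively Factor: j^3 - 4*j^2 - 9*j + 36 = (j + 3)*(j^2 - 7*j + 12) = (j - 3)*(j + 3)*(j - 4)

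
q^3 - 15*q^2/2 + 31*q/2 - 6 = (q - 4)*(q - 3)*(q - 1/2)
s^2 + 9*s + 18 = (s + 3)*(s + 6)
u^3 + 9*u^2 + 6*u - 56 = (u - 2)*(u + 4)*(u + 7)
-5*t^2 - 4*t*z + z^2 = (-5*t + z)*(t + z)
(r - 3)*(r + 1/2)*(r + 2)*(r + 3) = r^4 + 5*r^3/2 - 8*r^2 - 45*r/2 - 9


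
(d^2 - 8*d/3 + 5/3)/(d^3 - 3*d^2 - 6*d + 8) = (d - 5/3)/(d^2 - 2*d - 8)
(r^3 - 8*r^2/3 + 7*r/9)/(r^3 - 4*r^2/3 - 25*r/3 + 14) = r*(3*r - 1)/(3*(r^2 + r - 6))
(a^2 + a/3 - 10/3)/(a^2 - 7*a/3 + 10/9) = 3*(a + 2)/(3*a - 2)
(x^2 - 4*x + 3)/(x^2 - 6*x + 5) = (x - 3)/(x - 5)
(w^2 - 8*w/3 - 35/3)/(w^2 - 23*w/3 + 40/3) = (3*w + 7)/(3*w - 8)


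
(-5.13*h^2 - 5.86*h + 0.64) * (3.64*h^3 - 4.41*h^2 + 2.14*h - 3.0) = -18.6732*h^5 + 1.2929*h^4 + 17.194*h^3 + 0.0271999999999988*h^2 + 18.9496*h - 1.92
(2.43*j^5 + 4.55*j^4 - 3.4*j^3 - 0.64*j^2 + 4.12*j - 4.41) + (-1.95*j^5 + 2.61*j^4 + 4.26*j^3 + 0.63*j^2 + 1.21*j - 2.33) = 0.48*j^5 + 7.16*j^4 + 0.86*j^3 - 0.01*j^2 + 5.33*j - 6.74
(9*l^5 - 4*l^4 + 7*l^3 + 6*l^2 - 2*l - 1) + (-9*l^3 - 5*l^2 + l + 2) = 9*l^5 - 4*l^4 - 2*l^3 + l^2 - l + 1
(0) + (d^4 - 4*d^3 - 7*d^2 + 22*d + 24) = d^4 - 4*d^3 - 7*d^2 + 22*d + 24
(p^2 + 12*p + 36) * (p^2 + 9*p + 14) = p^4 + 21*p^3 + 158*p^2 + 492*p + 504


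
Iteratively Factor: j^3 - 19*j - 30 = (j + 3)*(j^2 - 3*j - 10) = (j - 5)*(j + 3)*(j + 2)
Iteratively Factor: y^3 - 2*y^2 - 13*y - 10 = (y - 5)*(y^2 + 3*y + 2) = (y - 5)*(y + 2)*(y + 1)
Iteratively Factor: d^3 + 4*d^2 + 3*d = (d)*(d^2 + 4*d + 3) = d*(d + 3)*(d + 1)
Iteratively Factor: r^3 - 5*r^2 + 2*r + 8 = (r - 4)*(r^2 - r - 2) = (r - 4)*(r + 1)*(r - 2)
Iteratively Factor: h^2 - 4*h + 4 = (h - 2)*(h - 2)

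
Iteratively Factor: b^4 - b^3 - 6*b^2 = (b)*(b^3 - b^2 - 6*b) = b*(b + 2)*(b^2 - 3*b) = b^2*(b + 2)*(b - 3)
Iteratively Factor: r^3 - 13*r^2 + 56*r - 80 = (r - 4)*(r^2 - 9*r + 20) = (r - 5)*(r - 4)*(r - 4)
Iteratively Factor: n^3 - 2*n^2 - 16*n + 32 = (n - 4)*(n^2 + 2*n - 8) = (n - 4)*(n + 4)*(n - 2)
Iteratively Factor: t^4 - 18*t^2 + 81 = (t + 3)*(t^3 - 3*t^2 - 9*t + 27) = (t + 3)^2*(t^2 - 6*t + 9) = (t - 3)*(t + 3)^2*(t - 3)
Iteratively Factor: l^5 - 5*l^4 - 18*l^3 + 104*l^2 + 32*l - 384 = (l - 4)*(l^4 - l^3 - 22*l^2 + 16*l + 96) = (l - 4)*(l + 2)*(l^3 - 3*l^2 - 16*l + 48) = (l - 4)*(l + 2)*(l + 4)*(l^2 - 7*l + 12) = (l - 4)^2*(l + 2)*(l + 4)*(l - 3)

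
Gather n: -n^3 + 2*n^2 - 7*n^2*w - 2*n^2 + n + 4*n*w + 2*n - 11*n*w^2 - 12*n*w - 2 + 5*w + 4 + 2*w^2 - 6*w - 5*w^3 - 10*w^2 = -n^3 - 7*n^2*w + n*(-11*w^2 - 8*w + 3) - 5*w^3 - 8*w^2 - w + 2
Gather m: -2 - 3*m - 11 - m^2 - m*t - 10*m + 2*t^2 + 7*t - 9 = -m^2 + m*(-t - 13) + 2*t^2 + 7*t - 22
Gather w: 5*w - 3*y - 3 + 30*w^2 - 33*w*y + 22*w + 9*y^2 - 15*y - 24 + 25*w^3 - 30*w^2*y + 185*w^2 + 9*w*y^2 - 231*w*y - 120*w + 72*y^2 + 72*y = 25*w^3 + w^2*(215 - 30*y) + w*(9*y^2 - 264*y - 93) + 81*y^2 + 54*y - 27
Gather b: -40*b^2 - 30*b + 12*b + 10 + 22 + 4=-40*b^2 - 18*b + 36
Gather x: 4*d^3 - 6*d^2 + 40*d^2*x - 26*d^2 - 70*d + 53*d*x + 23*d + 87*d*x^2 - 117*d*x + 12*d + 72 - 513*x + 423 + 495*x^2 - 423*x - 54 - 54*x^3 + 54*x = 4*d^3 - 32*d^2 - 35*d - 54*x^3 + x^2*(87*d + 495) + x*(40*d^2 - 64*d - 882) + 441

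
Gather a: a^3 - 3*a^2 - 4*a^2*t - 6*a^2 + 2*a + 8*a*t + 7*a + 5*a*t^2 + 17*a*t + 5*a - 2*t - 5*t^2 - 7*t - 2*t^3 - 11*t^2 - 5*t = a^3 + a^2*(-4*t - 9) + a*(5*t^2 + 25*t + 14) - 2*t^3 - 16*t^2 - 14*t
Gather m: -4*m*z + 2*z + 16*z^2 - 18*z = -4*m*z + 16*z^2 - 16*z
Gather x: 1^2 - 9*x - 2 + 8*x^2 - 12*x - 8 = 8*x^2 - 21*x - 9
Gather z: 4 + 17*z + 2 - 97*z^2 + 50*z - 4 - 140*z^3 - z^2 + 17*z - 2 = -140*z^3 - 98*z^2 + 84*z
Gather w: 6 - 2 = 4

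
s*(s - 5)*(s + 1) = s^3 - 4*s^2 - 5*s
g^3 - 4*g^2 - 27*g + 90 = (g - 6)*(g - 3)*(g + 5)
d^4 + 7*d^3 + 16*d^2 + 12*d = d*(d + 2)^2*(d + 3)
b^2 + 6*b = b*(b + 6)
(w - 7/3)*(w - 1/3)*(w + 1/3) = w^3 - 7*w^2/3 - w/9 + 7/27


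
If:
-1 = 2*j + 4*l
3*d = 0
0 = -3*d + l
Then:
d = 0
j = -1/2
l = 0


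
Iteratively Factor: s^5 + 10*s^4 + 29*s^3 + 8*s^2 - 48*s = (s + 4)*(s^4 + 6*s^3 + 5*s^2 - 12*s) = s*(s + 4)*(s^3 + 6*s^2 + 5*s - 12) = s*(s + 4)^2*(s^2 + 2*s - 3) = s*(s + 3)*(s + 4)^2*(s - 1)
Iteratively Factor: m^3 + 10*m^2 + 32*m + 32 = (m + 2)*(m^2 + 8*m + 16) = (m + 2)*(m + 4)*(m + 4)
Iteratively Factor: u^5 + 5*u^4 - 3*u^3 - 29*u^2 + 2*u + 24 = (u + 1)*(u^4 + 4*u^3 - 7*u^2 - 22*u + 24) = (u - 2)*(u + 1)*(u^3 + 6*u^2 + 5*u - 12) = (u - 2)*(u - 1)*(u + 1)*(u^2 + 7*u + 12) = (u - 2)*(u - 1)*(u + 1)*(u + 3)*(u + 4)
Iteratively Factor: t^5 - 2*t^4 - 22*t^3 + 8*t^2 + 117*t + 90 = (t + 2)*(t^4 - 4*t^3 - 14*t^2 + 36*t + 45) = (t + 1)*(t + 2)*(t^3 - 5*t^2 - 9*t + 45) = (t + 1)*(t + 2)*(t + 3)*(t^2 - 8*t + 15) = (t - 5)*(t + 1)*(t + 2)*(t + 3)*(t - 3)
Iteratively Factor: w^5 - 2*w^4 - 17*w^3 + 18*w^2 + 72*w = (w + 3)*(w^4 - 5*w^3 - 2*w^2 + 24*w) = (w - 3)*(w + 3)*(w^3 - 2*w^2 - 8*w) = (w - 4)*(w - 3)*(w + 3)*(w^2 + 2*w) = (w - 4)*(w - 3)*(w + 2)*(w + 3)*(w)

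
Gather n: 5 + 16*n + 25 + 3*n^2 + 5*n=3*n^2 + 21*n + 30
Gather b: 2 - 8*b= 2 - 8*b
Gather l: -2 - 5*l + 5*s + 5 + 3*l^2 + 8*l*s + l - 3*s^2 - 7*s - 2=3*l^2 + l*(8*s - 4) - 3*s^2 - 2*s + 1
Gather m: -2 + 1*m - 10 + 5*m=6*m - 12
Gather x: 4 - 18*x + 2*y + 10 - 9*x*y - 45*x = x*(-9*y - 63) + 2*y + 14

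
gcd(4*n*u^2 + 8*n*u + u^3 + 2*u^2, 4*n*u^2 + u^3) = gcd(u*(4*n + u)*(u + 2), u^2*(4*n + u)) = 4*n*u + u^2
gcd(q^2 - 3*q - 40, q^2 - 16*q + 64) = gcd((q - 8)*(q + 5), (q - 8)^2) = q - 8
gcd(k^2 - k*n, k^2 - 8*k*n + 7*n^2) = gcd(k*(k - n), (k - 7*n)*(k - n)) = k - n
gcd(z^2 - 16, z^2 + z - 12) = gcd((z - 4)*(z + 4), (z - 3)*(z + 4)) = z + 4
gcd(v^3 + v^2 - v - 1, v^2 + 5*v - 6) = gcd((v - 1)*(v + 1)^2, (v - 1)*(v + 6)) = v - 1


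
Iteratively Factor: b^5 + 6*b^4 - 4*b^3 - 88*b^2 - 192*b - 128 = (b + 2)*(b^4 + 4*b^3 - 12*b^2 - 64*b - 64) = (b + 2)^2*(b^3 + 2*b^2 - 16*b - 32) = (b - 4)*(b + 2)^2*(b^2 + 6*b + 8) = (b - 4)*(b + 2)^3*(b + 4)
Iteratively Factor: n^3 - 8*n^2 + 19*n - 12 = (n - 1)*(n^2 - 7*n + 12) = (n - 4)*(n - 1)*(n - 3)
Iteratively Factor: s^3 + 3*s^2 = (s)*(s^2 + 3*s) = s^2*(s + 3)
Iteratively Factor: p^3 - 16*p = (p + 4)*(p^2 - 4*p) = (p - 4)*(p + 4)*(p)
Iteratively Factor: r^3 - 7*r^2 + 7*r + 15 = (r - 3)*(r^2 - 4*r - 5) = (r - 3)*(r + 1)*(r - 5)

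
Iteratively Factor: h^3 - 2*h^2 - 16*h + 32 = (h + 4)*(h^2 - 6*h + 8) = (h - 2)*(h + 4)*(h - 4)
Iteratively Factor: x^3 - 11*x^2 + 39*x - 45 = (x - 3)*(x^2 - 8*x + 15) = (x - 5)*(x - 3)*(x - 3)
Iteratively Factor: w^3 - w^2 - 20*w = (w + 4)*(w^2 - 5*w) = (w - 5)*(w + 4)*(w)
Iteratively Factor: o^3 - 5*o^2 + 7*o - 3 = (o - 1)*(o^2 - 4*o + 3) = (o - 3)*(o - 1)*(o - 1)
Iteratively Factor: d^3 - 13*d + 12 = (d - 3)*(d^2 + 3*d - 4) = (d - 3)*(d - 1)*(d + 4)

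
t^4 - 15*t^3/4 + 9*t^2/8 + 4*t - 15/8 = (t - 3)*(t - 5/4)*(t - 1/2)*(t + 1)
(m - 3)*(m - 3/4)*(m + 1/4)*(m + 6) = m^4 + 5*m^3/2 - 315*m^2/16 + 135*m/16 + 27/8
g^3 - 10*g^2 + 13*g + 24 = (g - 8)*(g - 3)*(g + 1)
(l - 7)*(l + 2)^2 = l^3 - 3*l^2 - 24*l - 28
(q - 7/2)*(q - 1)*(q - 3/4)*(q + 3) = q^4 - 9*q^3/4 - 71*q^2/8 + 18*q - 63/8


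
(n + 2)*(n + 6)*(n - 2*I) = n^3 + 8*n^2 - 2*I*n^2 + 12*n - 16*I*n - 24*I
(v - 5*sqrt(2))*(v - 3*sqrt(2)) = v^2 - 8*sqrt(2)*v + 30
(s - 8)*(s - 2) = s^2 - 10*s + 16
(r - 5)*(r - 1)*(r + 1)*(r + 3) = r^4 - 2*r^3 - 16*r^2 + 2*r + 15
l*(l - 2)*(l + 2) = l^3 - 4*l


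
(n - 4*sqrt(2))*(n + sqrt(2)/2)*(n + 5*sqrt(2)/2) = n^3 - sqrt(2)*n^2 - 43*n/2 - 10*sqrt(2)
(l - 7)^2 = l^2 - 14*l + 49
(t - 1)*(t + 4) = t^2 + 3*t - 4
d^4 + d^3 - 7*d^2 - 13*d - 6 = (d - 3)*(d + 1)^2*(d + 2)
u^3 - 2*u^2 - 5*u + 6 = (u - 3)*(u - 1)*(u + 2)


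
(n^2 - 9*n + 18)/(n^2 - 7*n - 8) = (-n^2 + 9*n - 18)/(-n^2 + 7*n + 8)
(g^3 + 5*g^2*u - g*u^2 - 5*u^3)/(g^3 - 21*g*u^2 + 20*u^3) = (-g - u)/(-g + 4*u)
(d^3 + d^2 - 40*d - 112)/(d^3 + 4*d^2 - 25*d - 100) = (d^2 - 3*d - 28)/(d^2 - 25)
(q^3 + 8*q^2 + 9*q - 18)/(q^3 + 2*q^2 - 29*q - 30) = (q^2 + 2*q - 3)/(q^2 - 4*q - 5)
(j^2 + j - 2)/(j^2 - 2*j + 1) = (j + 2)/(j - 1)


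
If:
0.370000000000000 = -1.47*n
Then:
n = -0.25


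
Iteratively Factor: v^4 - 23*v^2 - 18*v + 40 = (v - 5)*(v^3 + 5*v^2 + 2*v - 8) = (v - 5)*(v + 4)*(v^2 + v - 2) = (v - 5)*(v + 2)*(v + 4)*(v - 1)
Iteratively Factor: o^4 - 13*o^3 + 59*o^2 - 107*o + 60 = (o - 3)*(o^3 - 10*o^2 + 29*o - 20) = (o - 3)*(o - 1)*(o^2 - 9*o + 20) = (o - 5)*(o - 3)*(o - 1)*(o - 4)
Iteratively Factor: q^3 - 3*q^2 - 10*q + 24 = (q + 3)*(q^2 - 6*q + 8) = (q - 4)*(q + 3)*(q - 2)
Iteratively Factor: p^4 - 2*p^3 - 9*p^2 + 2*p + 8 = (p - 1)*(p^3 - p^2 - 10*p - 8) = (p - 1)*(p + 2)*(p^2 - 3*p - 4) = (p - 1)*(p + 1)*(p + 2)*(p - 4)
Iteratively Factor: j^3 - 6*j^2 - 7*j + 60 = (j - 5)*(j^2 - j - 12) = (j - 5)*(j - 4)*(j + 3)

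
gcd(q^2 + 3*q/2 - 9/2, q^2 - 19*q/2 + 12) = q - 3/2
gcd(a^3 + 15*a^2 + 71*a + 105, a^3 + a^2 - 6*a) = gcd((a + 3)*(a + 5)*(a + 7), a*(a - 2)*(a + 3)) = a + 3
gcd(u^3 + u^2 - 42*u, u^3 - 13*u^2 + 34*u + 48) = u - 6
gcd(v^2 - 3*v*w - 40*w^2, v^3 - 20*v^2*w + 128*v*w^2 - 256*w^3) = v - 8*w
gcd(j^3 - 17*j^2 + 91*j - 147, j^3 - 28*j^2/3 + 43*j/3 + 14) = j^2 - 10*j + 21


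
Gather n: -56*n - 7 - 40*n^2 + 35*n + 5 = -40*n^2 - 21*n - 2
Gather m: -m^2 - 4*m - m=-m^2 - 5*m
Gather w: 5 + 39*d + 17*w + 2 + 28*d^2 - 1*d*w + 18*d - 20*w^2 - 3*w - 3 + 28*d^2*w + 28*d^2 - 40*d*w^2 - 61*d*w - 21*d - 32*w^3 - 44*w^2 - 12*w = 56*d^2 + 36*d - 32*w^3 + w^2*(-40*d - 64) + w*(28*d^2 - 62*d + 2) + 4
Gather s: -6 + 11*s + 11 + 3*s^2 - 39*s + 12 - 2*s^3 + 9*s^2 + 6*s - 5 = -2*s^3 + 12*s^2 - 22*s + 12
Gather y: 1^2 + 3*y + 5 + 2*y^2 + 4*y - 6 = 2*y^2 + 7*y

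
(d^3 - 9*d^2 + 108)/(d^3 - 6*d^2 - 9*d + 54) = (d - 6)/(d - 3)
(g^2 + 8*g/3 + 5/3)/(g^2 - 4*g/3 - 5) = (g + 1)/(g - 3)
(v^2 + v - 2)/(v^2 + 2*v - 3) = (v + 2)/(v + 3)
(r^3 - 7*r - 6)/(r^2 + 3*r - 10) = (r^3 - 7*r - 6)/(r^2 + 3*r - 10)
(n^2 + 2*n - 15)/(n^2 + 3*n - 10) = (n - 3)/(n - 2)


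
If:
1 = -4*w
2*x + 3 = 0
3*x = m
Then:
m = -9/2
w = -1/4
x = -3/2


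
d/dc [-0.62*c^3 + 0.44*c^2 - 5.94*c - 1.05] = -1.86*c^2 + 0.88*c - 5.94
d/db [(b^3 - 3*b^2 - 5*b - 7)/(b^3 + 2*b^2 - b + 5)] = (5*b^4 + 8*b^3 + 49*b^2 - 2*b - 32)/(b^6 + 4*b^5 + 2*b^4 + 6*b^3 + 21*b^2 - 10*b + 25)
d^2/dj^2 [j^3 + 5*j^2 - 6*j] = 6*j + 10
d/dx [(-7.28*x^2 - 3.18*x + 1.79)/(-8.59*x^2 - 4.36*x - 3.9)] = (4.4246*x^2 + 87.5362*x + 20.2064)/(73.7881*x^4 + 74.9048*x^3 + 86.0116*x^2 + 34.008*x + 15.21)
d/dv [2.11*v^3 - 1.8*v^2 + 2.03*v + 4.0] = 6.33*v^2 - 3.6*v + 2.03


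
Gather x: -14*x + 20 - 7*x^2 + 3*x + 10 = -7*x^2 - 11*x + 30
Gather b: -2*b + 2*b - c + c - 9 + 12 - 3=0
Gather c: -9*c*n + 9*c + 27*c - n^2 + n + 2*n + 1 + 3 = c*(36 - 9*n) - n^2 + 3*n + 4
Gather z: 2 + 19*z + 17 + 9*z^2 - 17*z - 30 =9*z^2 + 2*z - 11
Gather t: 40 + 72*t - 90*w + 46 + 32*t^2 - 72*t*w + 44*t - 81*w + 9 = 32*t^2 + t*(116 - 72*w) - 171*w + 95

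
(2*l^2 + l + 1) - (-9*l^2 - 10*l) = 11*l^2 + 11*l + 1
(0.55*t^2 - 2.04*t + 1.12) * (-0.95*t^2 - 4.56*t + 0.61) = -0.5225*t^4 - 0.57*t^3 + 8.5739*t^2 - 6.3516*t + 0.6832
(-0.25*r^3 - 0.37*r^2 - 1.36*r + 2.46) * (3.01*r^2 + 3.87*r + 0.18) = -0.7525*r^5 - 2.0812*r^4 - 5.5705*r^3 + 2.0748*r^2 + 9.2754*r + 0.4428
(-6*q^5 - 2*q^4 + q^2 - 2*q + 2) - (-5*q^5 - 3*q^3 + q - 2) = -q^5 - 2*q^4 + 3*q^3 + q^2 - 3*q + 4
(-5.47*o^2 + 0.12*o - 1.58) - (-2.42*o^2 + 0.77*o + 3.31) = -3.05*o^2 - 0.65*o - 4.89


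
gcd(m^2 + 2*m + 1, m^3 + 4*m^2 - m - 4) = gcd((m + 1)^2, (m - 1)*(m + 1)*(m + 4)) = m + 1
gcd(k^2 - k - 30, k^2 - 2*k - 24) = k - 6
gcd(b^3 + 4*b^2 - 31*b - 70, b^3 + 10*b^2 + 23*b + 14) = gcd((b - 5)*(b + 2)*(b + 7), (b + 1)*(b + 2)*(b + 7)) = b^2 + 9*b + 14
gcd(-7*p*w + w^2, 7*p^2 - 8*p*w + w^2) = 7*p - w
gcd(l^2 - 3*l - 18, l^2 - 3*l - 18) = l^2 - 3*l - 18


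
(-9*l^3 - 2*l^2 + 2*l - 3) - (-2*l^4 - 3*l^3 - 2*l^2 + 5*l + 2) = 2*l^4 - 6*l^3 - 3*l - 5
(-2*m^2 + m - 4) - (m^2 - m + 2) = -3*m^2 + 2*m - 6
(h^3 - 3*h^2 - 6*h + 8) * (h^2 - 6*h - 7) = h^5 - 9*h^4 + 5*h^3 + 65*h^2 - 6*h - 56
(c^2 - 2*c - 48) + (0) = c^2 - 2*c - 48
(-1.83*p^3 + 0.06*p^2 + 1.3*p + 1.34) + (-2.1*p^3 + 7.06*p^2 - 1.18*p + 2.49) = -3.93*p^3 + 7.12*p^2 + 0.12*p + 3.83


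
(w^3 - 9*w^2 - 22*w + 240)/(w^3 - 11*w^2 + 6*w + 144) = (w + 5)/(w + 3)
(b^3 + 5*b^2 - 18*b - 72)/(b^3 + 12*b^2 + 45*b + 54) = (b - 4)/(b + 3)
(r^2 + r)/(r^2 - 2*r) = (r + 1)/(r - 2)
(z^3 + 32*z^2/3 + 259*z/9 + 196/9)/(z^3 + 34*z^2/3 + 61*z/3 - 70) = (9*z^2 + 33*z + 28)/(3*(3*z^2 + 13*z - 30))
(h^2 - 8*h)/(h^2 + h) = (h - 8)/(h + 1)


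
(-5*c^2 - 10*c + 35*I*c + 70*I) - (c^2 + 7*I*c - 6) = -6*c^2 - 10*c + 28*I*c + 6 + 70*I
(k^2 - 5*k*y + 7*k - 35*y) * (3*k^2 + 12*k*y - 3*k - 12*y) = 3*k^4 - 3*k^3*y + 18*k^3 - 60*k^2*y^2 - 18*k^2*y - 21*k^2 - 360*k*y^2 + 21*k*y + 420*y^2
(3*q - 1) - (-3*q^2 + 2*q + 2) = 3*q^2 + q - 3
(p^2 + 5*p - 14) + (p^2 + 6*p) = 2*p^2 + 11*p - 14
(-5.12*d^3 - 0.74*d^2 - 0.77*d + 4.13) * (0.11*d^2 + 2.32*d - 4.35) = -0.5632*d^5 - 11.9598*d^4 + 20.4705*d^3 + 1.8869*d^2 + 12.9311*d - 17.9655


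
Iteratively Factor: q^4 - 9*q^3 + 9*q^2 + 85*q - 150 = (q - 5)*(q^3 - 4*q^2 - 11*q + 30) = (q - 5)*(q + 3)*(q^2 - 7*q + 10) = (q - 5)^2*(q + 3)*(q - 2)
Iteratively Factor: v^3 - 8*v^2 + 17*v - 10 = (v - 1)*(v^2 - 7*v + 10) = (v - 5)*(v - 1)*(v - 2)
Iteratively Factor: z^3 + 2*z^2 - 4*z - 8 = (z + 2)*(z^2 - 4) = (z - 2)*(z + 2)*(z + 2)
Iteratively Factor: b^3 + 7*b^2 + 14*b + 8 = (b + 4)*(b^2 + 3*b + 2) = (b + 2)*(b + 4)*(b + 1)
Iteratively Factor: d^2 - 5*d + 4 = (d - 4)*(d - 1)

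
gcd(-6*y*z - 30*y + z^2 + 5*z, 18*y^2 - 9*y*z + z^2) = 6*y - z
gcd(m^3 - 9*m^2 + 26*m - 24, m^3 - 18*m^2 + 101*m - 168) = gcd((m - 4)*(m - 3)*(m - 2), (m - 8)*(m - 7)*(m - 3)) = m - 3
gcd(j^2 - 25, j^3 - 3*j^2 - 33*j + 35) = j + 5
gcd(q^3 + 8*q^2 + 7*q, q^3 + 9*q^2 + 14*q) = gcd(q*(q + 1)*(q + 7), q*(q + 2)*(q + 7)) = q^2 + 7*q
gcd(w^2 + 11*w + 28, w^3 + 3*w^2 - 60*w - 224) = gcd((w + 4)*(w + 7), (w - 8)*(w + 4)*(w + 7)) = w^2 + 11*w + 28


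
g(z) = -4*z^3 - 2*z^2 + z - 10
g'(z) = -12*z^2 - 4*z + 1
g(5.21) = -624.76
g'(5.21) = -345.57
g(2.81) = -111.73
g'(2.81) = -104.99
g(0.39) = -10.15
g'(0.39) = -2.39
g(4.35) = -372.75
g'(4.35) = -243.47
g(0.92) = -13.89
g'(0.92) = -12.84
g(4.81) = -496.60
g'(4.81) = -295.87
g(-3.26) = 104.07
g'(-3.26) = -113.49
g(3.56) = -212.26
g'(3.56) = -165.32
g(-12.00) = 6602.00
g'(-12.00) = -1679.00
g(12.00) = -7198.00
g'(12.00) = -1775.00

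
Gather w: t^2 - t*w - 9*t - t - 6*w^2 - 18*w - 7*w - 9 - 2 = t^2 - 10*t - 6*w^2 + w*(-t - 25) - 11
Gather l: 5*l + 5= 5*l + 5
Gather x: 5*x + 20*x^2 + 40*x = 20*x^2 + 45*x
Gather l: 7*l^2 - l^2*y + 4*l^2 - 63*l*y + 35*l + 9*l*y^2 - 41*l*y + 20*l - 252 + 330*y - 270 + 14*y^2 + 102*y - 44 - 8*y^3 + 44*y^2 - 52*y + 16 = l^2*(11 - y) + l*(9*y^2 - 104*y + 55) - 8*y^3 + 58*y^2 + 380*y - 550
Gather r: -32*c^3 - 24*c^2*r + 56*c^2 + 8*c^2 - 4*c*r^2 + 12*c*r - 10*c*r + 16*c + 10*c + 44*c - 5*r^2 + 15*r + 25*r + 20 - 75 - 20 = -32*c^3 + 64*c^2 + 70*c + r^2*(-4*c - 5) + r*(-24*c^2 + 2*c + 40) - 75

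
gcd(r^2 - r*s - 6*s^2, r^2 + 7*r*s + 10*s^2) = r + 2*s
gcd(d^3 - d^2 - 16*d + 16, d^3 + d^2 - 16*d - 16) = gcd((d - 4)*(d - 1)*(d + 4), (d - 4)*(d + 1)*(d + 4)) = d^2 - 16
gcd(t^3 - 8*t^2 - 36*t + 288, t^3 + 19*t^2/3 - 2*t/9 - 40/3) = t + 6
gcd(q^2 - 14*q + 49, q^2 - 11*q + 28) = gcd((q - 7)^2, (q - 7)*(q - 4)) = q - 7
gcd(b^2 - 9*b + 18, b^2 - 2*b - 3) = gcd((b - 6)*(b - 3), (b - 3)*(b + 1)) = b - 3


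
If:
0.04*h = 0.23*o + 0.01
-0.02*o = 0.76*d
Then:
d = -0.0263157894736842*o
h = 5.75*o + 0.25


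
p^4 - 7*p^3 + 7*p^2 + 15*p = p*(p - 5)*(p - 3)*(p + 1)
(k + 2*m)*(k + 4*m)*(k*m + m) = k^3*m + 6*k^2*m^2 + k^2*m + 8*k*m^3 + 6*k*m^2 + 8*m^3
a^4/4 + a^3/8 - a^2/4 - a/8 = a*(a/4 + 1/4)*(a - 1)*(a + 1/2)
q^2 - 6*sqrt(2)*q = q*(q - 6*sqrt(2))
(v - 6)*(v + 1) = v^2 - 5*v - 6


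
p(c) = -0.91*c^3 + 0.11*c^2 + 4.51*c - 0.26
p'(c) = -2.73*c^2 + 0.22*c + 4.51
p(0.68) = 2.57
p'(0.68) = 3.40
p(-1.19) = -3.94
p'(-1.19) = 0.38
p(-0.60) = -2.73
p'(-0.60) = 3.40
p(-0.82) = -3.38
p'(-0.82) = 2.49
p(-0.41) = -2.03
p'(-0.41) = 3.96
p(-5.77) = 152.19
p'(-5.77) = -87.65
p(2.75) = -5.95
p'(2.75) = -15.53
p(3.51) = -22.43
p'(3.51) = -28.35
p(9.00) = -614.15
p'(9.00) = -214.64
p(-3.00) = 11.77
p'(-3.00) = -20.72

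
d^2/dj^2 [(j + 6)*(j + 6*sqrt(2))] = 2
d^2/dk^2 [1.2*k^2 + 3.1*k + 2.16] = 2.40000000000000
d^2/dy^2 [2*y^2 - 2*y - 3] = 4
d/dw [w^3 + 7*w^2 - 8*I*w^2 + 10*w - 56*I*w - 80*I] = 3*w^2 + w*(14 - 16*I) + 10 - 56*I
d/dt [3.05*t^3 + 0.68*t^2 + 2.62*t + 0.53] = 9.15*t^2 + 1.36*t + 2.62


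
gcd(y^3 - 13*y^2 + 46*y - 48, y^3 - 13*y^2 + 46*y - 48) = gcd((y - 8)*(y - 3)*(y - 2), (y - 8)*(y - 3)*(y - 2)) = y^3 - 13*y^2 + 46*y - 48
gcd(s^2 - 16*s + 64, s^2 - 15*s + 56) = s - 8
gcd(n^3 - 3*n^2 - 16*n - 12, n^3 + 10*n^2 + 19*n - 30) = 1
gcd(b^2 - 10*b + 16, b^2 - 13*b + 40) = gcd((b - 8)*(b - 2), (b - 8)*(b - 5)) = b - 8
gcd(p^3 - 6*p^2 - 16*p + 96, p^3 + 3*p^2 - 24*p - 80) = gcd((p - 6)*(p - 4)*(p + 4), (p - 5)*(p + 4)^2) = p + 4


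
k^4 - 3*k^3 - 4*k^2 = k^2*(k - 4)*(k + 1)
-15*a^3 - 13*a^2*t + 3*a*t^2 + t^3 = (-3*a + t)*(a + t)*(5*a + t)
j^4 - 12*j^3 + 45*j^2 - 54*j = j*(j - 6)*(j - 3)^2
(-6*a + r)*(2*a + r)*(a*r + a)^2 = -12*a^4*r^2 - 24*a^4*r - 12*a^4 - 4*a^3*r^3 - 8*a^3*r^2 - 4*a^3*r + a^2*r^4 + 2*a^2*r^3 + a^2*r^2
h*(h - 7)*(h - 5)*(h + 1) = h^4 - 11*h^3 + 23*h^2 + 35*h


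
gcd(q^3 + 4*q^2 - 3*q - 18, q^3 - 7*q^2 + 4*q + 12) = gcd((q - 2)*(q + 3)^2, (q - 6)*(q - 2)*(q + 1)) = q - 2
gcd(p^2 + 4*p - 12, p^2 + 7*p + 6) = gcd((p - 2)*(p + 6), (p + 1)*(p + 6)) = p + 6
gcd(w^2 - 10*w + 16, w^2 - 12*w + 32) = w - 8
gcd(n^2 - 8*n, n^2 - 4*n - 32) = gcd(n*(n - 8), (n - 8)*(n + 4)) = n - 8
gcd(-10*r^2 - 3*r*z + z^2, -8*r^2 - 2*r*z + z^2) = 2*r + z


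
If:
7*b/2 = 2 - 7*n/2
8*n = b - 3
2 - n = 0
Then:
No Solution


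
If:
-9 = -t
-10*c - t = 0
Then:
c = -9/10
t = 9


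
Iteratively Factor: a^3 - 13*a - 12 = (a + 3)*(a^2 - 3*a - 4) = (a + 1)*(a + 3)*(a - 4)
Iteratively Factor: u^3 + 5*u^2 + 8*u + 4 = (u + 2)*(u^2 + 3*u + 2) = (u + 1)*(u + 2)*(u + 2)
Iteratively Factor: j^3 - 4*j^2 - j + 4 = (j - 1)*(j^2 - 3*j - 4) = (j - 4)*(j - 1)*(j + 1)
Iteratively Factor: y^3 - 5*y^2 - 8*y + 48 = (y - 4)*(y^2 - y - 12) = (y - 4)*(y + 3)*(y - 4)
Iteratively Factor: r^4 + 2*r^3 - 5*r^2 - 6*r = (r + 3)*(r^3 - r^2 - 2*r) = (r + 1)*(r + 3)*(r^2 - 2*r) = r*(r + 1)*(r + 3)*(r - 2)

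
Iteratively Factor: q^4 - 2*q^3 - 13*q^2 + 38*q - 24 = (q - 1)*(q^3 - q^2 - 14*q + 24) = (q - 1)*(q + 4)*(q^2 - 5*q + 6) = (q - 2)*(q - 1)*(q + 4)*(q - 3)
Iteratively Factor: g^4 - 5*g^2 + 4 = (g - 1)*(g^3 + g^2 - 4*g - 4) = (g - 1)*(g + 2)*(g^2 - g - 2) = (g - 2)*(g - 1)*(g + 2)*(g + 1)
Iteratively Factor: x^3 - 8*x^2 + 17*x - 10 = (x - 5)*(x^2 - 3*x + 2) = (x - 5)*(x - 1)*(x - 2)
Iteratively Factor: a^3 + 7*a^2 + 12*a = (a + 3)*(a^2 + 4*a) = (a + 3)*(a + 4)*(a)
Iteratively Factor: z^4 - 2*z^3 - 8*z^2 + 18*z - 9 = (z - 3)*(z^3 + z^2 - 5*z + 3) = (z - 3)*(z - 1)*(z^2 + 2*z - 3) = (z - 3)*(z - 1)*(z + 3)*(z - 1)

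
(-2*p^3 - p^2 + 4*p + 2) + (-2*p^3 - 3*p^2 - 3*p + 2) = -4*p^3 - 4*p^2 + p + 4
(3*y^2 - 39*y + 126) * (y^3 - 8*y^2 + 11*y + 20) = 3*y^5 - 63*y^4 + 471*y^3 - 1377*y^2 + 606*y + 2520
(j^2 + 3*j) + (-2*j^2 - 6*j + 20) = -j^2 - 3*j + 20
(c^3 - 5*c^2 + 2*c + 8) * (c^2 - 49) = c^5 - 5*c^4 - 47*c^3 + 253*c^2 - 98*c - 392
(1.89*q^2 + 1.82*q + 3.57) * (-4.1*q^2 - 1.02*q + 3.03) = -7.749*q^4 - 9.3898*q^3 - 10.7667*q^2 + 1.8732*q + 10.8171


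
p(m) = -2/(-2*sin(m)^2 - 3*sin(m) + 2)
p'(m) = -2*(4*sin(m)*cos(m) + 3*cos(m))/(-2*sin(m)^2 - 3*sin(m) + 2)^2 = -2*(4*sin(m) + 3)*cos(m)/(2*sin(m)^2 + 3*sin(m) - 2)^2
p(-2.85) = -0.74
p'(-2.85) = 0.49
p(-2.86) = -0.75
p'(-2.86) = 0.51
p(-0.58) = -0.66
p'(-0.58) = -0.15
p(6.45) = -1.38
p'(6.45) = -3.45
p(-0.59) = -0.66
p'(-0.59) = -0.14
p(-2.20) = -0.64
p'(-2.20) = -0.03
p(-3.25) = -1.21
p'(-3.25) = 2.50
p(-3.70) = 13.25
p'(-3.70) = 381.03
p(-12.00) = 10.78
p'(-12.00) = -252.30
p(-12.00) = 10.78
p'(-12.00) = -252.30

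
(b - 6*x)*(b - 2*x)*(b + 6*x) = b^3 - 2*b^2*x - 36*b*x^2 + 72*x^3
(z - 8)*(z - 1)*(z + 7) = z^3 - 2*z^2 - 55*z + 56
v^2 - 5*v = v*(v - 5)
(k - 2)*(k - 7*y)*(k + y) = k^3 - 6*k^2*y - 2*k^2 - 7*k*y^2 + 12*k*y + 14*y^2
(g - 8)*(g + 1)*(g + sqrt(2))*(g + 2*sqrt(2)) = g^4 - 7*g^3 + 3*sqrt(2)*g^3 - 21*sqrt(2)*g^2 - 4*g^2 - 24*sqrt(2)*g - 28*g - 32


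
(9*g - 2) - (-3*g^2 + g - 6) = 3*g^2 + 8*g + 4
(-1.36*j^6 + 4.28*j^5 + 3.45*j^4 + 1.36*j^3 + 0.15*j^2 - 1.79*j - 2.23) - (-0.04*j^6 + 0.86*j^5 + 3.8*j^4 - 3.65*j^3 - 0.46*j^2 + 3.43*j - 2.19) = -1.32*j^6 + 3.42*j^5 - 0.35*j^4 + 5.01*j^3 + 0.61*j^2 - 5.22*j - 0.04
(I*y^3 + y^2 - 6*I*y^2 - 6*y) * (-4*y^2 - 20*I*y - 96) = -4*I*y^5 + 16*y^4 + 24*I*y^4 - 96*y^3 - 116*I*y^3 - 96*y^2 + 696*I*y^2 + 576*y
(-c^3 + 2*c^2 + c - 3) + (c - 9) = -c^3 + 2*c^2 + 2*c - 12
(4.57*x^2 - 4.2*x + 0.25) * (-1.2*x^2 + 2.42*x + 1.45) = -5.484*x^4 + 16.0994*x^3 - 3.8375*x^2 - 5.485*x + 0.3625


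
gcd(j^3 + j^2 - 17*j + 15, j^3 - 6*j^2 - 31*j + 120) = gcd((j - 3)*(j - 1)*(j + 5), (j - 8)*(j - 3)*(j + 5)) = j^2 + 2*j - 15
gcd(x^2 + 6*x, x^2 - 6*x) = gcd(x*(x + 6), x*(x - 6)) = x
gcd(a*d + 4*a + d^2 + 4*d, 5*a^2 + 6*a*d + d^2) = a + d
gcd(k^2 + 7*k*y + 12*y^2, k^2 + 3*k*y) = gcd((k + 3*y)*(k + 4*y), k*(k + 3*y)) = k + 3*y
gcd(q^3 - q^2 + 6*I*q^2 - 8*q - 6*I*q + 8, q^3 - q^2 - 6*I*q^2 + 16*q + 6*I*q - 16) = q^2 + q*(-1 + 2*I) - 2*I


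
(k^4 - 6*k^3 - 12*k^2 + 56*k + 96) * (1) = k^4 - 6*k^3 - 12*k^2 + 56*k + 96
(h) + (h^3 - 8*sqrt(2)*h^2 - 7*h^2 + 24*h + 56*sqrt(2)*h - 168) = h^3 - 8*sqrt(2)*h^2 - 7*h^2 + 25*h + 56*sqrt(2)*h - 168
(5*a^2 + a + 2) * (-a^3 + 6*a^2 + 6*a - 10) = -5*a^5 + 29*a^4 + 34*a^3 - 32*a^2 + 2*a - 20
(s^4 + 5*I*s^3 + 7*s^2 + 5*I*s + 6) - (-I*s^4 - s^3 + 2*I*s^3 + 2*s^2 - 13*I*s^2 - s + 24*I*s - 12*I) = s^4 + I*s^4 + s^3 + 3*I*s^3 + 5*s^2 + 13*I*s^2 + s - 19*I*s + 6 + 12*I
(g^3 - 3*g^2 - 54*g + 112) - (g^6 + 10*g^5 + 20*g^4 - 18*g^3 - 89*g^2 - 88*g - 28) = -g^6 - 10*g^5 - 20*g^4 + 19*g^3 + 86*g^2 + 34*g + 140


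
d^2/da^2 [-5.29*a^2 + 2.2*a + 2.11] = -10.5800000000000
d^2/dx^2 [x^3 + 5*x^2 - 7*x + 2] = 6*x + 10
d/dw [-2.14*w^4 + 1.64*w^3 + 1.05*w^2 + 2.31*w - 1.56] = -8.56*w^3 + 4.92*w^2 + 2.1*w + 2.31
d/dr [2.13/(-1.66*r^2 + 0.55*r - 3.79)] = (7.0716*r - 1.1715)/(1.66*r^2 - 0.55*r + 3.79)^2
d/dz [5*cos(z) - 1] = -5*sin(z)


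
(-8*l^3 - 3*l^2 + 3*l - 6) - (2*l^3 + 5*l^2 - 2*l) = -10*l^3 - 8*l^2 + 5*l - 6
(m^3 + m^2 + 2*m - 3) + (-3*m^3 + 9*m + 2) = -2*m^3 + m^2 + 11*m - 1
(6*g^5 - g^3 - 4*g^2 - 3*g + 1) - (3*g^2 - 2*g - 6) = 6*g^5 - g^3 - 7*g^2 - g + 7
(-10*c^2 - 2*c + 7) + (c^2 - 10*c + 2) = -9*c^2 - 12*c + 9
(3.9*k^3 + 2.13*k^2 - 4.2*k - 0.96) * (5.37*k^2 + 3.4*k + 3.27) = 20.943*k^5 + 24.6981*k^4 - 2.559*k^3 - 12.4701*k^2 - 16.998*k - 3.1392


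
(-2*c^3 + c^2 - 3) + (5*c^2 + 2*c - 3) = -2*c^3 + 6*c^2 + 2*c - 6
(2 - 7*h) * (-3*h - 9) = 21*h^2 + 57*h - 18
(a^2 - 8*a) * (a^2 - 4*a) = a^4 - 12*a^3 + 32*a^2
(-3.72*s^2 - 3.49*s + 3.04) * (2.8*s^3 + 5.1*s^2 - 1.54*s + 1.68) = -10.416*s^5 - 28.744*s^4 - 3.5582*s^3 + 14.629*s^2 - 10.5448*s + 5.1072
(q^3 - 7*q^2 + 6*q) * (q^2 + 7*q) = q^5 - 43*q^3 + 42*q^2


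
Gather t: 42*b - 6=42*b - 6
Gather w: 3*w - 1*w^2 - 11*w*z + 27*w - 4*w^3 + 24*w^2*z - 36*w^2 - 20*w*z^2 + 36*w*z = -4*w^3 + w^2*(24*z - 37) + w*(-20*z^2 + 25*z + 30)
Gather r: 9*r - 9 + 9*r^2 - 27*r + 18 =9*r^2 - 18*r + 9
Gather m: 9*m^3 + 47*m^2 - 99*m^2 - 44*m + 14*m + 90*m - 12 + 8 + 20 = 9*m^3 - 52*m^2 + 60*m + 16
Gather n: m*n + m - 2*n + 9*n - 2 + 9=m + n*(m + 7) + 7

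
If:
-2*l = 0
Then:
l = 0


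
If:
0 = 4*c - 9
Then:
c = 9/4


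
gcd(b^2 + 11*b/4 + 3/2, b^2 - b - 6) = b + 2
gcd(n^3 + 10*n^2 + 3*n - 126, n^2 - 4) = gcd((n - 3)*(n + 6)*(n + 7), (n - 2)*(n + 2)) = 1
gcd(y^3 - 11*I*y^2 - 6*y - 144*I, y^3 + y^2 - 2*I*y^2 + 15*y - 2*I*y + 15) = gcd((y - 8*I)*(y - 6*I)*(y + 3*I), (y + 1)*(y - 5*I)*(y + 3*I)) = y + 3*I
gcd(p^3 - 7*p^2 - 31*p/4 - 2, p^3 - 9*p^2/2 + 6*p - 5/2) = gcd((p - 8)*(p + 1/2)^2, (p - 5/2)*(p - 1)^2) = 1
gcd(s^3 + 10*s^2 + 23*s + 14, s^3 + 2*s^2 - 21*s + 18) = 1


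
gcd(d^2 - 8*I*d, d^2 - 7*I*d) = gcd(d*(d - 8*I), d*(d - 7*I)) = d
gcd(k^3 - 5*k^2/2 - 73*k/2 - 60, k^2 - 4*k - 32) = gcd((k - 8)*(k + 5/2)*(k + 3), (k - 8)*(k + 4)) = k - 8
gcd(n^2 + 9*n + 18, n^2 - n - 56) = 1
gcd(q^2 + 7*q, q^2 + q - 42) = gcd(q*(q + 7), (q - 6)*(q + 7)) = q + 7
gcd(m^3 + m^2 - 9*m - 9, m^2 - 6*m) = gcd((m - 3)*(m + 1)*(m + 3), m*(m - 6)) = 1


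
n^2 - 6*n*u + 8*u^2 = (n - 4*u)*(n - 2*u)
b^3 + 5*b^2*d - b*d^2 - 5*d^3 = (b - d)*(b + d)*(b + 5*d)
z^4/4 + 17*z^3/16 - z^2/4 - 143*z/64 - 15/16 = (z/4 + 1)*(z - 3/2)*(z + 1/2)*(z + 5/4)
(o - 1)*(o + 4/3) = o^2 + o/3 - 4/3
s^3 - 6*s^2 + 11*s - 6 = (s - 3)*(s - 2)*(s - 1)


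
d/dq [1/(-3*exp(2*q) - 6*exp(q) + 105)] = 2*(exp(q) + 1)*exp(q)/(3*(exp(2*q) + 2*exp(q) - 35)^2)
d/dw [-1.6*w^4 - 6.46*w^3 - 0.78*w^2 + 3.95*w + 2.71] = -6.4*w^3 - 19.38*w^2 - 1.56*w + 3.95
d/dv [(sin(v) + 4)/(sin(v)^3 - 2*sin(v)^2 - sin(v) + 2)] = (-2*sin(v)^3 - 10*sin(v)^2 + 16*sin(v) + 6)/((sin(v) - 2)^2*cos(v)^3)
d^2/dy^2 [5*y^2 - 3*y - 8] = 10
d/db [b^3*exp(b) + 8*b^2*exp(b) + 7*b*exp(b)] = (b^3 + 11*b^2 + 23*b + 7)*exp(b)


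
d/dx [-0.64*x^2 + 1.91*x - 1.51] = 1.91 - 1.28*x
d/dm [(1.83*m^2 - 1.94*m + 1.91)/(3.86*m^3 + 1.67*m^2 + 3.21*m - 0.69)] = (-7.0638*m^4 + 14.9768*m^3 - 13.0037*m^2 - 8.9048*m - 4.7925)/(14.8996*m^6 + 12.8924*m^5 + 27.5701*m^4 + 5.3946*m^3 + 7.9995*m^2 - 4.4298*m + 0.4761)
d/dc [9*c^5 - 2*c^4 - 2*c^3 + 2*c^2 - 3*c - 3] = 45*c^4 - 8*c^3 - 6*c^2 + 4*c - 3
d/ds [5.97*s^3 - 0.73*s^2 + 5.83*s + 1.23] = 17.91*s^2 - 1.46*s + 5.83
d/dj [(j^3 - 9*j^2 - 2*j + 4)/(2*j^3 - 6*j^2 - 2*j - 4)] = (3*j^4 + j^3 - 15*j^2/2 + 30*j + 4)/(j^6 - 6*j^5 + 7*j^4 + 2*j^3 + 13*j^2 + 4*j + 4)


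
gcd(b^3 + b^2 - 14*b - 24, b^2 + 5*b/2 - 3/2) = b + 3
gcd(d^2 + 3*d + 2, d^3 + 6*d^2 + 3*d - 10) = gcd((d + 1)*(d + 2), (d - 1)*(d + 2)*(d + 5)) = d + 2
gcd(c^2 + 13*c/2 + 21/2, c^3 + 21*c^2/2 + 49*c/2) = c + 7/2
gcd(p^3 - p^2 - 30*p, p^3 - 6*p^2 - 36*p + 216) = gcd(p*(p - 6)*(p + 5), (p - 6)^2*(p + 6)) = p - 6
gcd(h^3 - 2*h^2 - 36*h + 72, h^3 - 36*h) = h^2 - 36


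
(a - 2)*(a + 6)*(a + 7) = a^3 + 11*a^2 + 16*a - 84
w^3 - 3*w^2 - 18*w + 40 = (w - 5)*(w - 2)*(w + 4)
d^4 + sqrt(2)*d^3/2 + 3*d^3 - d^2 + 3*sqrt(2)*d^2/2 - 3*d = d*(d + 3)*(d - sqrt(2)/2)*(d + sqrt(2))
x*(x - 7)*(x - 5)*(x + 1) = x^4 - 11*x^3 + 23*x^2 + 35*x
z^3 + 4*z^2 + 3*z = z*(z + 1)*(z + 3)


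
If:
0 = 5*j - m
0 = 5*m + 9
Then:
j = -9/25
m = -9/5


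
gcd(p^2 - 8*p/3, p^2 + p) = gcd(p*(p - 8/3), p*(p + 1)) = p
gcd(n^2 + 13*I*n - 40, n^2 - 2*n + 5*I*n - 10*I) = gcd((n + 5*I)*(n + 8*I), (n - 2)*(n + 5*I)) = n + 5*I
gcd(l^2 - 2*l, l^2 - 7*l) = l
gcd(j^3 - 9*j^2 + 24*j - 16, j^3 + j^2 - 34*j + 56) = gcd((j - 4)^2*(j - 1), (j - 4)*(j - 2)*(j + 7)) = j - 4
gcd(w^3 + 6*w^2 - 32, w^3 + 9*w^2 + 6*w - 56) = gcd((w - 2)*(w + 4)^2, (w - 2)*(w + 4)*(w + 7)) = w^2 + 2*w - 8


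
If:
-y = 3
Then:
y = -3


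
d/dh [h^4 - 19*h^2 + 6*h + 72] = 4*h^3 - 38*h + 6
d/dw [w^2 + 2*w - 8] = 2*w + 2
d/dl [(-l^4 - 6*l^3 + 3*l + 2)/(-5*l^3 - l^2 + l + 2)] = (-(15*l^2 + 2*l - 1)*(l^4 + 6*l^3 - 3*l - 2) + (4*l^3 + 18*l^2 - 3)*(5*l^3 + l^2 - l - 2))/(5*l^3 + l^2 - l - 2)^2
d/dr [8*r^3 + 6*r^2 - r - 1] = 24*r^2 + 12*r - 1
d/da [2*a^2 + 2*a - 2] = 4*a + 2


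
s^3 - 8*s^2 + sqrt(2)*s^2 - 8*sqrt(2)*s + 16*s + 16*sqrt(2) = (s - 4)^2*(s + sqrt(2))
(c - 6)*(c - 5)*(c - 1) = c^3 - 12*c^2 + 41*c - 30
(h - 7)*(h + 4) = h^2 - 3*h - 28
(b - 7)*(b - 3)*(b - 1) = b^3 - 11*b^2 + 31*b - 21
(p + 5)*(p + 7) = p^2 + 12*p + 35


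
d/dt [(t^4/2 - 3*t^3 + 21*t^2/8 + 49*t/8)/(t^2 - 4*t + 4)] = (8*t^4 - 56*t^3 + 144*t^2 - 133*t - 98)/(8*(t^3 - 6*t^2 + 12*t - 8))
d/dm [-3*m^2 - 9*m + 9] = -6*m - 9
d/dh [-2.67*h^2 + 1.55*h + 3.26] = 1.55 - 5.34*h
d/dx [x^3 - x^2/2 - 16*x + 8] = 3*x^2 - x - 16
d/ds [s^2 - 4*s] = 2*s - 4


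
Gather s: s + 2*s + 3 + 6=3*s + 9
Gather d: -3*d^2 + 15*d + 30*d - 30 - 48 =-3*d^2 + 45*d - 78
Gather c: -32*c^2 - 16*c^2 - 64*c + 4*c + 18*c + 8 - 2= -48*c^2 - 42*c + 6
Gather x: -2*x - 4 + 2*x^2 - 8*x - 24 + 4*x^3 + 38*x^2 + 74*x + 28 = 4*x^3 + 40*x^2 + 64*x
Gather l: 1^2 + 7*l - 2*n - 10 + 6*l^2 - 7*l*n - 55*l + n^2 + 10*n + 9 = 6*l^2 + l*(-7*n - 48) + n^2 + 8*n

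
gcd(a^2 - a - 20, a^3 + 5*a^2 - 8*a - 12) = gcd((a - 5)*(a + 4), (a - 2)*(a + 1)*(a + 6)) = 1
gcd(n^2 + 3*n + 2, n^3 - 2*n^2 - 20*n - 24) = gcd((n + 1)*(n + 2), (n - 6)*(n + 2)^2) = n + 2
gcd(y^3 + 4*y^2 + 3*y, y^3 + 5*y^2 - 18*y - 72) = y + 3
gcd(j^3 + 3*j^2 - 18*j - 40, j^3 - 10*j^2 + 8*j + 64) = j^2 - 2*j - 8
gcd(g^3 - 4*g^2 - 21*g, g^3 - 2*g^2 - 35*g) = g^2 - 7*g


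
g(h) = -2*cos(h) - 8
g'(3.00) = 0.28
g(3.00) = -6.02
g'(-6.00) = 0.56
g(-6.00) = -9.92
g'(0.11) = 0.22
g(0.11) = -9.99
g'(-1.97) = -1.84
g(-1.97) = -7.22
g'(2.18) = 1.64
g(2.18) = -6.86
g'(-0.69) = -1.27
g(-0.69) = -9.54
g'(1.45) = 1.99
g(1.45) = -8.24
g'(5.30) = -1.66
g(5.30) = -9.11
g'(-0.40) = -0.78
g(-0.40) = -9.84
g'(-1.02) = -1.70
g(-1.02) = -9.05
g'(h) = 2*sin(h)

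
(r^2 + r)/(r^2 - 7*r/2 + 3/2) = 2*r*(r + 1)/(2*r^2 - 7*r + 3)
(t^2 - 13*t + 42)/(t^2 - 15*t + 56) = (t - 6)/(t - 8)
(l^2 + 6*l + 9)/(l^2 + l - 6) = (l + 3)/(l - 2)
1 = 1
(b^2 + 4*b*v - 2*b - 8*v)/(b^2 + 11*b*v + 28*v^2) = (b - 2)/(b + 7*v)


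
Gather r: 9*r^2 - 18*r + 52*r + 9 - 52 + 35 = 9*r^2 + 34*r - 8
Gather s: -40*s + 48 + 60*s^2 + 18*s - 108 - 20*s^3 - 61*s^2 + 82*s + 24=-20*s^3 - s^2 + 60*s - 36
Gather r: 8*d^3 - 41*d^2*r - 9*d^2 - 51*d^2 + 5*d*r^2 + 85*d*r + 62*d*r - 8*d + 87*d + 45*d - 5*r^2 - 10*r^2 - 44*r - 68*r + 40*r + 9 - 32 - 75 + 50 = 8*d^3 - 60*d^2 + 124*d + r^2*(5*d - 15) + r*(-41*d^2 + 147*d - 72) - 48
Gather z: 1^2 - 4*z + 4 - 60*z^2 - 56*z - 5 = -60*z^2 - 60*z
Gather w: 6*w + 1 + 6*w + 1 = 12*w + 2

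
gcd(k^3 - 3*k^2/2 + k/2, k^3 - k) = k^2 - k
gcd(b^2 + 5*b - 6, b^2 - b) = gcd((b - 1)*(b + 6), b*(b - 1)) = b - 1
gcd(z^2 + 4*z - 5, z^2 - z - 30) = z + 5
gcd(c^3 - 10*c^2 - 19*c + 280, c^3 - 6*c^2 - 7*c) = c - 7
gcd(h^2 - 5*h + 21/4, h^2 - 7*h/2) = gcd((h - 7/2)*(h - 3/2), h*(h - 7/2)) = h - 7/2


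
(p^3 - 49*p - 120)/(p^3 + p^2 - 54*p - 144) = (p + 5)/(p + 6)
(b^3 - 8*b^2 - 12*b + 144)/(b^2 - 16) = (b^2 - 12*b + 36)/(b - 4)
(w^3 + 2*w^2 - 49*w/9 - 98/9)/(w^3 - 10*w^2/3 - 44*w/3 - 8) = (9*w^2 - 49)/(3*(3*w^2 - 16*w - 12))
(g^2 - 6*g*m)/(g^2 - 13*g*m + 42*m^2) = g/(g - 7*m)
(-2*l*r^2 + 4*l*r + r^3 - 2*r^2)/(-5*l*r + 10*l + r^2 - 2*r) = r*(-2*l + r)/(-5*l + r)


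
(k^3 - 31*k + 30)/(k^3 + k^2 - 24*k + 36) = (k^2 - 6*k + 5)/(k^2 - 5*k + 6)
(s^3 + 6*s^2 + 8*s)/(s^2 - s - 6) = s*(s + 4)/(s - 3)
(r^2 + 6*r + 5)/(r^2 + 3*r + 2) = (r + 5)/(r + 2)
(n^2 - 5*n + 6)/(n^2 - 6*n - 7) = (-n^2 + 5*n - 6)/(-n^2 + 6*n + 7)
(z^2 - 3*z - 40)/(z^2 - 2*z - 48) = (z + 5)/(z + 6)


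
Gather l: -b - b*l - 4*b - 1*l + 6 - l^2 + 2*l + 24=-5*b - l^2 + l*(1 - b) + 30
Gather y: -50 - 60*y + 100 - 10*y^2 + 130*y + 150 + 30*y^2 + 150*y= 20*y^2 + 220*y + 200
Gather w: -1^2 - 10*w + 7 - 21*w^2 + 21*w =-21*w^2 + 11*w + 6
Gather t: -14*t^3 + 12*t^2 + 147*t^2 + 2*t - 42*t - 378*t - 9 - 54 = -14*t^3 + 159*t^2 - 418*t - 63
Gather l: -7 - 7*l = -7*l - 7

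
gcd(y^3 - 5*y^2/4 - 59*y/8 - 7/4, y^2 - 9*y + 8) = 1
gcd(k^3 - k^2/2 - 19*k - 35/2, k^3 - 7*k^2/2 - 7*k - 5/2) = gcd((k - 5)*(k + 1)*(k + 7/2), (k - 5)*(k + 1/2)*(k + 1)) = k^2 - 4*k - 5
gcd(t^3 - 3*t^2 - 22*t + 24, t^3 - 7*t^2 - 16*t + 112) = t + 4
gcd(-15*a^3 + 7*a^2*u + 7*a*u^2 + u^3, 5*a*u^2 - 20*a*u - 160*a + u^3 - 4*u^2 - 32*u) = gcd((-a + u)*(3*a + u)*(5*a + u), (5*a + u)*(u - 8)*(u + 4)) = 5*a + u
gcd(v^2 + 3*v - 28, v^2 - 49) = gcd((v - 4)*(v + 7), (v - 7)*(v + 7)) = v + 7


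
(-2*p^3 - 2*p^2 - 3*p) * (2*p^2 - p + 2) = -4*p^5 - 2*p^4 - 8*p^3 - p^2 - 6*p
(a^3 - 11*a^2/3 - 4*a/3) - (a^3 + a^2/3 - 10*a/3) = -4*a^2 + 2*a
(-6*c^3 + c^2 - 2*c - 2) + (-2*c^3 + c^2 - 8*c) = -8*c^3 + 2*c^2 - 10*c - 2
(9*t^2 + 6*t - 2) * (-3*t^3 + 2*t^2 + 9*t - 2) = -27*t^5 + 99*t^3 + 32*t^2 - 30*t + 4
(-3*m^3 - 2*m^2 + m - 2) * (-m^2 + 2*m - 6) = 3*m^5 - 4*m^4 + 13*m^3 + 16*m^2 - 10*m + 12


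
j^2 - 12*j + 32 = (j - 8)*(j - 4)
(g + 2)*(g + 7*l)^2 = g^3 + 14*g^2*l + 2*g^2 + 49*g*l^2 + 28*g*l + 98*l^2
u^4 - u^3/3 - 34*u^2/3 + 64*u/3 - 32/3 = (u - 2)*(u - 4/3)*(u - 1)*(u + 4)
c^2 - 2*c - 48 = (c - 8)*(c + 6)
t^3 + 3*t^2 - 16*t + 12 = (t - 2)*(t - 1)*(t + 6)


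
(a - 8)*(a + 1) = a^2 - 7*a - 8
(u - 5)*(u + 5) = u^2 - 25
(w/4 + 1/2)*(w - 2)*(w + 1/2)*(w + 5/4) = w^4/4 + 7*w^3/16 - 27*w^2/32 - 7*w/4 - 5/8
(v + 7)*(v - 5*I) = v^2 + 7*v - 5*I*v - 35*I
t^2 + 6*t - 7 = (t - 1)*(t + 7)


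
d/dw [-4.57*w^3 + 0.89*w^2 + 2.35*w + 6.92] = -13.71*w^2 + 1.78*w + 2.35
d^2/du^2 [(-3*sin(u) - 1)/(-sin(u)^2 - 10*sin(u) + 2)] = (-3*sin(u)^5 + 26*sin(u)^4 - 60*sin(u)^3 - 162*sin(u)^2 + 64*sin(u) + 324)/(sin(u)^2 + 10*sin(u) - 2)^3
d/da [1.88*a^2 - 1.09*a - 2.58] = 3.76*a - 1.09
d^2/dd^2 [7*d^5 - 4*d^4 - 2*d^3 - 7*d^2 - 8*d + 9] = 140*d^3 - 48*d^2 - 12*d - 14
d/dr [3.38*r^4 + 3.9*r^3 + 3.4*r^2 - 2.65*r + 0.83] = 13.52*r^3 + 11.7*r^2 + 6.8*r - 2.65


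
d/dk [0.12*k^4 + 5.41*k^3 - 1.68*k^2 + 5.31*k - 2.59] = 0.48*k^3 + 16.23*k^2 - 3.36*k + 5.31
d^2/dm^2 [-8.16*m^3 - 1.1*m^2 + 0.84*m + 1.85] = -48.96*m - 2.2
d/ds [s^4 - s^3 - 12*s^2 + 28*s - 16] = 4*s^3 - 3*s^2 - 24*s + 28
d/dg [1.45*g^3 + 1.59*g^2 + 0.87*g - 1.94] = 4.35*g^2 + 3.18*g + 0.87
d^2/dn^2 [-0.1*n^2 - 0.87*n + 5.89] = -0.200000000000000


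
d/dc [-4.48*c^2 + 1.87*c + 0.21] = 1.87 - 8.96*c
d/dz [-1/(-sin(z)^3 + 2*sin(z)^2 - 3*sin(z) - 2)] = (-3*sin(z)^2 + 4*sin(z) - 3)*cos(z)/(sin(z)^3 - 2*sin(z)^2 + 3*sin(z) + 2)^2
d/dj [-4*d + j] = 1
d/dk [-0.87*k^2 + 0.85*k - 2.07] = 0.85 - 1.74*k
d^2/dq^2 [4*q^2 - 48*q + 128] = 8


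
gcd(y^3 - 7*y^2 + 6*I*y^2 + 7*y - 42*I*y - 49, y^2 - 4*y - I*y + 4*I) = y - I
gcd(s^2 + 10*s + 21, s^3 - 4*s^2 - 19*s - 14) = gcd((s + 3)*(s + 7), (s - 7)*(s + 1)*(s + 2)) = 1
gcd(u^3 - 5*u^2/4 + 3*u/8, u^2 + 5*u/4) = u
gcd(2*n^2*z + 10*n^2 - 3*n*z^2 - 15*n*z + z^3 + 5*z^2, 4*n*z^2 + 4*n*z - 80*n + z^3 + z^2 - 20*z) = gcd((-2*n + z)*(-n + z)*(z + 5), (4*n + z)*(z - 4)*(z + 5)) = z + 5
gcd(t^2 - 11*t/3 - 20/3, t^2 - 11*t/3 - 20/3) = t^2 - 11*t/3 - 20/3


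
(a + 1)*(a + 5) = a^2 + 6*a + 5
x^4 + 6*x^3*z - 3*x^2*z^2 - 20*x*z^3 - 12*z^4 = (x - 2*z)*(x + z)^2*(x + 6*z)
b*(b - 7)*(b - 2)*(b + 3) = b^4 - 6*b^3 - 13*b^2 + 42*b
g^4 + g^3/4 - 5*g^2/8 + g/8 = g*(g - 1/2)*(g - 1/4)*(g + 1)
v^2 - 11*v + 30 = (v - 6)*(v - 5)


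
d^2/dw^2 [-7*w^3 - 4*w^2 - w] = -42*w - 8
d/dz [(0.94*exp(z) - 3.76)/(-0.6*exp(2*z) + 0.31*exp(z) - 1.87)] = (0.564*exp(2*z) - 4.512*exp(z) - 0.5922)*exp(z)/(0.36*exp(4*z) - 0.372*exp(3*z) + 2.3401*exp(2*z) - 1.1594*exp(z) + 3.4969)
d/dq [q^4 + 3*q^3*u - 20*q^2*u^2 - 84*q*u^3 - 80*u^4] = 4*q^3 + 9*q^2*u - 40*q*u^2 - 84*u^3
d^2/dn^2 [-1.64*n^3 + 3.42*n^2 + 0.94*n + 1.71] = 6.84 - 9.84*n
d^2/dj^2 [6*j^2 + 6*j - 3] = 12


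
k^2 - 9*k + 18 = (k - 6)*(k - 3)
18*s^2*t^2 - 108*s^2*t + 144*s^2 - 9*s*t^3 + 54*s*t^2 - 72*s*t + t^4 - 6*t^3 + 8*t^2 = (-6*s + t)*(-3*s + t)*(t - 4)*(t - 2)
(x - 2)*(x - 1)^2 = x^3 - 4*x^2 + 5*x - 2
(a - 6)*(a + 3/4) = a^2 - 21*a/4 - 9/2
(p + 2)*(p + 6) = p^2 + 8*p + 12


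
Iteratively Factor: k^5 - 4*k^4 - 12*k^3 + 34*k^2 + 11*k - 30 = (k - 5)*(k^4 + k^3 - 7*k^2 - k + 6) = (k - 5)*(k + 1)*(k^3 - 7*k + 6) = (k - 5)*(k - 1)*(k + 1)*(k^2 + k - 6) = (k - 5)*(k - 2)*(k - 1)*(k + 1)*(k + 3)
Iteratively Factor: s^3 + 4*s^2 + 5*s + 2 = (s + 1)*(s^2 + 3*s + 2) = (s + 1)*(s + 2)*(s + 1)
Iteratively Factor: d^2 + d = (d)*(d + 1)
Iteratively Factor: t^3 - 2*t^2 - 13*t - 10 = (t + 2)*(t^2 - 4*t - 5) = (t + 1)*(t + 2)*(t - 5)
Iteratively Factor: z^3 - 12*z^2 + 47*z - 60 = (z - 5)*(z^2 - 7*z + 12) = (z - 5)*(z - 4)*(z - 3)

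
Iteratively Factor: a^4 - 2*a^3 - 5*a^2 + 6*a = (a)*(a^3 - 2*a^2 - 5*a + 6) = a*(a - 3)*(a^2 + a - 2) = a*(a - 3)*(a + 2)*(a - 1)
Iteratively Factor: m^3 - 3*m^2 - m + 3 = (m - 3)*(m^2 - 1) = (m - 3)*(m + 1)*(m - 1)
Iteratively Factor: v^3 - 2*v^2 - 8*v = (v - 4)*(v^2 + 2*v) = (v - 4)*(v + 2)*(v)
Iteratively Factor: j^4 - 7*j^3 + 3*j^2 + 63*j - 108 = (j + 3)*(j^3 - 10*j^2 + 33*j - 36) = (j - 3)*(j + 3)*(j^2 - 7*j + 12) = (j - 3)^2*(j + 3)*(j - 4)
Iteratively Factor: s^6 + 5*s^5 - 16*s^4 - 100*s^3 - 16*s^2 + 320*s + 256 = (s - 2)*(s^5 + 7*s^4 - 2*s^3 - 104*s^2 - 224*s - 128) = (s - 4)*(s - 2)*(s^4 + 11*s^3 + 42*s^2 + 64*s + 32) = (s - 4)*(s - 2)*(s + 4)*(s^3 + 7*s^2 + 14*s + 8) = (s - 4)*(s - 2)*(s + 1)*(s + 4)*(s^2 + 6*s + 8) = (s - 4)*(s - 2)*(s + 1)*(s + 4)^2*(s + 2)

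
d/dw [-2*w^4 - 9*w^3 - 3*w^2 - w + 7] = -8*w^3 - 27*w^2 - 6*w - 1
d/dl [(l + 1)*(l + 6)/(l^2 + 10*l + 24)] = 3/(l^2 + 8*l + 16)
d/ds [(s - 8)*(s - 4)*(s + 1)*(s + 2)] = 4*s^3 - 27*s^2 - 4*s + 72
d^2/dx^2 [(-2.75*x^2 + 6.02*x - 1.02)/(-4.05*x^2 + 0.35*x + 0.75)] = (-189.68985*x^3 + 150.50205*x^2 - 118.3896*x + 12.70065)/(66.430125*x^6 - 17.222625*x^5 - 35.41725*x^4 + 6.335875*x^3 + 6.55875*x^2 - 0.590625*x - 0.421875)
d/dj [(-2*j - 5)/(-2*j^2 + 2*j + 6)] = (j^2 - j - (2*j - 1)*(2*j + 5)/2 - 3)/(-j^2 + j + 3)^2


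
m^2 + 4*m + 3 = (m + 1)*(m + 3)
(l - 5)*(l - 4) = l^2 - 9*l + 20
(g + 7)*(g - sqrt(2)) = g^2 - sqrt(2)*g + 7*g - 7*sqrt(2)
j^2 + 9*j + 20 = (j + 4)*(j + 5)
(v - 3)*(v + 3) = v^2 - 9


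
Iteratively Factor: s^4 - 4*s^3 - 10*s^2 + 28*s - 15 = (s - 1)*(s^3 - 3*s^2 - 13*s + 15) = (s - 1)^2*(s^2 - 2*s - 15) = (s - 1)^2*(s + 3)*(s - 5)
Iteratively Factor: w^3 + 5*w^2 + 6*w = (w + 3)*(w^2 + 2*w) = (w + 2)*(w + 3)*(w)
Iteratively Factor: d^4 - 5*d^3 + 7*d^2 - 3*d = (d - 3)*(d^3 - 2*d^2 + d) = d*(d - 3)*(d^2 - 2*d + 1) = d*(d - 3)*(d - 1)*(d - 1)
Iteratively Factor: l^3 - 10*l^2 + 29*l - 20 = (l - 4)*(l^2 - 6*l + 5) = (l - 5)*(l - 4)*(l - 1)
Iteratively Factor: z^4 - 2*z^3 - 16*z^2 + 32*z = (z)*(z^3 - 2*z^2 - 16*z + 32) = z*(z - 2)*(z^2 - 16) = z*(z - 2)*(z + 4)*(z - 4)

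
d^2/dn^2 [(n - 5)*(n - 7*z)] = 2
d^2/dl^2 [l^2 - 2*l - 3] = 2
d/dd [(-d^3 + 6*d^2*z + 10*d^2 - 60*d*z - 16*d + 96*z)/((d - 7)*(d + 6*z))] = ((d - 7)*(d + 6*z)*(-3*d^2 + 12*d*z + 20*d - 60*z - 16) + (d - 7)*(d^3 - 6*d^2*z - 10*d^2 + 60*d*z + 16*d - 96*z) + (d + 6*z)*(d^3 - 6*d^2*z - 10*d^2 + 60*d*z + 16*d - 96*z))/((d - 7)^2*(d + 6*z)^2)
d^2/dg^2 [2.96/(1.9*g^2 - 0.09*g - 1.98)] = (21.3712*g^2 - 1.01232*g - 2.96*(3.8*g - 0.09)*(7.6*g - 0.18) - 22.27104)/(-1.9*g^2 + 0.09*g + 1.98)^3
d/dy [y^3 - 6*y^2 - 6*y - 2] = 3*y^2 - 12*y - 6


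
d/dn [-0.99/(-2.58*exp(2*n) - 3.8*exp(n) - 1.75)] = (-5.1084*exp(n) - 3.762)*exp(n)/(2.58*exp(2*n) + 3.8*exp(n) + 1.75)^2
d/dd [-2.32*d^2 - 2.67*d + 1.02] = -4.64*d - 2.67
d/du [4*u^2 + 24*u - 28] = 8*u + 24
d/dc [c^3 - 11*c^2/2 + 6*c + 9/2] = 3*c^2 - 11*c + 6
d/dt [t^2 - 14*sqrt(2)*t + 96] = 2*t - 14*sqrt(2)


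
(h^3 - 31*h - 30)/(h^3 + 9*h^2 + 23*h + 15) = (h - 6)/(h + 3)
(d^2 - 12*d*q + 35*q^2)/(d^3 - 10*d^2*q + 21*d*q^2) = (-d + 5*q)/(d*(-d + 3*q))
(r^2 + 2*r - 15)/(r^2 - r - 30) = (r - 3)/(r - 6)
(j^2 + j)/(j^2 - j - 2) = j/(j - 2)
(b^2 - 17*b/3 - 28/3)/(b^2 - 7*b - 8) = (-3*b^2 + 17*b + 28)/(3*(-b^2 + 7*b + 8))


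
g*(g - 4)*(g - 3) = g^3 - 7*g^2 + 12*g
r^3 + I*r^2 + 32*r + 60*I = (r - 6*I)*(r + 2*I)*(r + 5*I)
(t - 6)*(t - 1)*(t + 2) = t^3 - 5*t^2 - 8*t + 12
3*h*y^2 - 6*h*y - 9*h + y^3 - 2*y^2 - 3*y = (3*h + y)*(y - 3)*(y + 1)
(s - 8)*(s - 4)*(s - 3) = s^3 - 15*s^2 + 68*s - 96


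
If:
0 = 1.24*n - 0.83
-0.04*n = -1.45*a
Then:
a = 0.02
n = 0.67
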